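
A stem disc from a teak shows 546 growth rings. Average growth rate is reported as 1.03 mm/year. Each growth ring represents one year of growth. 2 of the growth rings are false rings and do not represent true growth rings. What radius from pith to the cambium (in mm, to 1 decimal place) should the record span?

560.3 mm

Adjusted count: 546 − 2 = 544 growth rings.
544 years at 1.03 mm/year gives 1.03 × 544 = 560.3 mm.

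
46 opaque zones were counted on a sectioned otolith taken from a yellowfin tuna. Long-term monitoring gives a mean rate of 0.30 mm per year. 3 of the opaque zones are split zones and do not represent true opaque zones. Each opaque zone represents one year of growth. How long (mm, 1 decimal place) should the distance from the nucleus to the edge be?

12.9 mm

Adjusted count: 46 − 3 = 43 opaque zones.
Predicted length = 0.30 mm/year × 43 years = 12.9 mm.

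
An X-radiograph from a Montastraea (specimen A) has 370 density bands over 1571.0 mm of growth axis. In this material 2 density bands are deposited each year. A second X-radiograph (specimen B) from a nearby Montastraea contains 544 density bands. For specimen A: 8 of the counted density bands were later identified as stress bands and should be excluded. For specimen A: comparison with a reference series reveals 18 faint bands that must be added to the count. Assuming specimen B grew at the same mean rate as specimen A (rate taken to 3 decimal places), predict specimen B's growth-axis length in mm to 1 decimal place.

Specimen A: after corrections the count is 370 − 8 + 18 = 380 density bands.
Specimen A: 380 density bands at 2 per year is 380 / 2 = 190 years.
A: Extension rate ≈ 1571.0 / 190 = 8.268 mm/yr.
Specimen B: 544 density bands at 2 per year is 544 / 2 = 272 years. For B, 8.268 mm/year × 272 years = 2248.9 mm.

2248.9 mm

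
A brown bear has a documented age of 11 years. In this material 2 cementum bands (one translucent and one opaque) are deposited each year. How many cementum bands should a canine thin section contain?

22 cementum bands

11 years at 2 cementum bands per year gives 11 × 2 = 22 cementum bands.
So 22 cementum bands should be present.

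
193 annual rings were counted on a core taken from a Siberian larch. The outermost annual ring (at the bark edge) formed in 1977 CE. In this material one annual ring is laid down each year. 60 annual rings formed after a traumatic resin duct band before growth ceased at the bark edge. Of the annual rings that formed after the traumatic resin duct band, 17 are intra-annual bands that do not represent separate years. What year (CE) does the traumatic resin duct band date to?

60 annual rings formed after the traumatic resin duct band.
Removing the 17 false annual rings leaves 60 − 17 = 43 true annual rings beyond the traumatic resin duct band.
The annual ring at the bark edge is 1977 CE, so the traumatic resin duct band dates to 1977 − 43 = 1934 CE.

1934 CE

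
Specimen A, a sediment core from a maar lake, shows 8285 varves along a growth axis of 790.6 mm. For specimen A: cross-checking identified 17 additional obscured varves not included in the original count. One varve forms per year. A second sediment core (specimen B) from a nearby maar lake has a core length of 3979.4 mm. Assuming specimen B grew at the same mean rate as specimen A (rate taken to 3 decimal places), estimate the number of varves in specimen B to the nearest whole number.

41888 varves

Specimen A: adjusted count: 8285 + 17 = 8302 varves.
A: 790.6 mm over 8302 years gives 790.6 / 8302 ≈ 0.095 mm/year.
For B, 3979.4 / 0.095 = 41888.42 years ≈ 41888 varves.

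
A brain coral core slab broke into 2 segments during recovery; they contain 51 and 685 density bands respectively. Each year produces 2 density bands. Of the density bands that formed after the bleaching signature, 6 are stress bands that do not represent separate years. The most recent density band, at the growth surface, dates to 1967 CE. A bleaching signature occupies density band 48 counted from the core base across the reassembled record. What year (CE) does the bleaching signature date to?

Total density bands = 51 + 685 = 736.
The bleaching signature sits at density band 48 from the core base, so 736 − 48 = 688 density bands formed after it.
688 − 6 false = 682 true density bands after the bleaching signature.
With 2 density bands per year, 682 / 2 = 341 years.
The density band at the growth surface is 1967 CE, so the bleaching signature dates to 1967 − 341 = 1626 CE.

1626 CE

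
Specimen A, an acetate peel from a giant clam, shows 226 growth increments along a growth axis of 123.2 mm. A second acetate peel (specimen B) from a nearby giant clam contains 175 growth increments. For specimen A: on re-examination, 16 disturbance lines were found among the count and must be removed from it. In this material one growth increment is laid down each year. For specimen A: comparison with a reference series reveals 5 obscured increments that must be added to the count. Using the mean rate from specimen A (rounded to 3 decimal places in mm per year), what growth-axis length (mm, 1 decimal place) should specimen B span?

100.3 mm

Specimen A: correcting the raw count gives 226 − 16 + 5 = 215 true growth increments.
A: 123.2 mm over 215 years gives 123.2 / 215 ≈ 0.573 mm/year.
B's length ≈ 0.573 × 175 = 100.3 mm.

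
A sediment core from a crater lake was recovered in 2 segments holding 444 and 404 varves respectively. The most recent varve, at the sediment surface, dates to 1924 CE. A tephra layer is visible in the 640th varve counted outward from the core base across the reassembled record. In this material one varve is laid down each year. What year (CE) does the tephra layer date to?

1716 CE

Total varves = 444 + 404 = 848.
848 − 640 = 208 varves lie beyond the tephra layer toward the sediment surface.
1924 − 208 = 1716 CE.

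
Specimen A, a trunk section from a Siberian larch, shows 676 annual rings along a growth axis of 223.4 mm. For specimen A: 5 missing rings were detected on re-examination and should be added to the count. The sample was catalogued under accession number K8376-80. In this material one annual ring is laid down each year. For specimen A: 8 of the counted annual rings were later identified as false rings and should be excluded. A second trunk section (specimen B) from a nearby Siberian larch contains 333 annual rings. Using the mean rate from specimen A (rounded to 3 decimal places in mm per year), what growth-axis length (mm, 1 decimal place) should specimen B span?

Specimen A: true annual ring count = 676 − 8 + 5 = 673.
A: Mean rate = 223.4 mm / 673 years ≈ 0.332 mm/year.
Length of B = 0.332 × 333 = 110.6 mm.

110.6 mm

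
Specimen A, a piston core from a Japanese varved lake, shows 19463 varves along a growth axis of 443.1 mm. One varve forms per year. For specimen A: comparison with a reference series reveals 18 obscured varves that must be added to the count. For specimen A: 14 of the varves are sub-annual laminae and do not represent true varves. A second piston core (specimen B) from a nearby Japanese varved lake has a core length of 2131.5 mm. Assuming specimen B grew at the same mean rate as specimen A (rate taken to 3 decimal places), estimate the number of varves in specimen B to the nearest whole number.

Specimen A: correcting the raw count gives 19463 − 14 + 18 = 19467 true varves.
A: Extension rate ≈ 443.1 / 19467 = 0.023 mm/year.
B spans 2131.5 / 0.023 = 92673.91 years ≈ 92674 varves.

92674 varves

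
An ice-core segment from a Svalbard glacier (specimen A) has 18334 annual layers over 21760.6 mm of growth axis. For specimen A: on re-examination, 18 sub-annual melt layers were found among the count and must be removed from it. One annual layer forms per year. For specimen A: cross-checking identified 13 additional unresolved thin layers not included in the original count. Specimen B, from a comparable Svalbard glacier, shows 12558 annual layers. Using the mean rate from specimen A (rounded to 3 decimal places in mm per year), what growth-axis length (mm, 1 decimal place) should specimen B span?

14906.3 mm

Specimen A: adjusted count: 18334 − 18 + 13 = 18329 annual layers.
A: Extension rate ≈ 21760.6 / 18329 = 1.187 mm/yr.
B's length ≈ 1.187 × 12558 = 14906.3 mm.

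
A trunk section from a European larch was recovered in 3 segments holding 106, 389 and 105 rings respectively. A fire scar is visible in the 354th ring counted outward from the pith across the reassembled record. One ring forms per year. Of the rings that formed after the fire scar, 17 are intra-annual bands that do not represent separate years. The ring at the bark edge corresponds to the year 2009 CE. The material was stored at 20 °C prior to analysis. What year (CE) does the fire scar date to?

1780 CE

Total rings = 106 + 389 + 105 = 600.
The fire scar sits at ring 354 from the pith, so 600 − 354 = 246 rings formed after it.
Excluding 17 false rings: 246 − 17 = 229.
2009 − 229 = 1780 CE.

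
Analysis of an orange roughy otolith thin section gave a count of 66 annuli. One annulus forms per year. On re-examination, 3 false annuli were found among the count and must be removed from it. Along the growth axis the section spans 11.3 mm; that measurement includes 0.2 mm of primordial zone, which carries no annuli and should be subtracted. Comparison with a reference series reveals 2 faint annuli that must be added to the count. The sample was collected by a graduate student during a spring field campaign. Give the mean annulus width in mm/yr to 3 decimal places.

0.171 mm/yr

After corrections the count is 66 − 3 + 2 = 65 annuli.
The growth record spans 11.3 − 0.2 = 11.1 mm.
Extension rate ≈ 11.1 / 65 = 0.171 mm/yr.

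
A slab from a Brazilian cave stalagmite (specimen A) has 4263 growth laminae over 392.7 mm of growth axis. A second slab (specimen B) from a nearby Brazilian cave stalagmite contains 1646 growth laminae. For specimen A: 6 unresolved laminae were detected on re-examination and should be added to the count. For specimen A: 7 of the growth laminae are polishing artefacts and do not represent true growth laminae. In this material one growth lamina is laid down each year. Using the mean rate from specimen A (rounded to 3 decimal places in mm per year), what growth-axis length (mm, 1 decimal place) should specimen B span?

151.4 mm

Specimen A: after corrections the count is 4263 − 7 + 6 = 4262 growth laminae.
A: Extension rate ≈ 392.7 / 4262 = 0.092 mm/year.
For B, 0.092 mm/year × 1646 years = 151.4 mm.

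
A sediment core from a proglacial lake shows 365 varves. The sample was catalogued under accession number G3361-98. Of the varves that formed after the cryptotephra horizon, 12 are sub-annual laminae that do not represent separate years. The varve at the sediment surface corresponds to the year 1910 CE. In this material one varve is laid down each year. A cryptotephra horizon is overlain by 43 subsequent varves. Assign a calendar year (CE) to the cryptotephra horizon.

1879 CE

There are 43 varves younger than the cryptotephra horizon.
Removing the 12 false varves leaves 43 − 12 = 31 true varves beyond the cryptotephra horizon.
The varve at the sediment surface is 1910 CE, so the cryptotephra horizon dates to 1910 − 31 = 1879 CE.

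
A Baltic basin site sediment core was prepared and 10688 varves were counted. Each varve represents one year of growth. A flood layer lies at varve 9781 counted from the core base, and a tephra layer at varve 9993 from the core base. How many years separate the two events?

Separation: 9993 − 9781 = 212 varves.
That is 212 years at one varve per year.

212 years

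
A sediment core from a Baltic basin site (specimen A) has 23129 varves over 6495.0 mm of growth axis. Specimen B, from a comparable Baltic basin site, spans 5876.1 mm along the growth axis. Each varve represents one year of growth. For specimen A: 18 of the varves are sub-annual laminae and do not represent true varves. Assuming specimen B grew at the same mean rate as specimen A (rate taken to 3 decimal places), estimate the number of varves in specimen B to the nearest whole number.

20911 varves

Specimen A: correcting the raw count gives 23129 − 18 = 23111 true varves.
A: Extension rate ≈ 6495.0 / 23111 = 0.281 mm/yr.
B spans 5876.1 / 0.281 = 20911.39 years ≈ 20911 varves.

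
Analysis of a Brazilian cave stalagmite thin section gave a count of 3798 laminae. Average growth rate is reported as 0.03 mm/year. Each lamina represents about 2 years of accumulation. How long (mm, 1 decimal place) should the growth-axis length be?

3798 laminae at 2 years each span 3798 × 2 = 7596 years.
Predicted length = 0.03 mm/year × 7596 years = 227.9 mm.

227.9 mm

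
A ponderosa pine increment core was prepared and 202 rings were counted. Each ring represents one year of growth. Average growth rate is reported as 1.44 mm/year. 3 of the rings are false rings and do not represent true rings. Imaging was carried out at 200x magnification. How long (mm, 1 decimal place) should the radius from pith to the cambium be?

286.6 mm

Correcting the raw count gives 202 − 3 = 199 true rings.
Length ≈ 1.44 × 199 = 286.6 mm.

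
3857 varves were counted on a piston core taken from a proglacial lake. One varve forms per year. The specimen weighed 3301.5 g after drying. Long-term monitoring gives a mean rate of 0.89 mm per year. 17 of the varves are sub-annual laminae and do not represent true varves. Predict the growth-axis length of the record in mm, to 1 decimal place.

3417.6 mm

True varve count = 3857 − 17 = 3840.
Length ≈ 0.89 × 3840 = 3417.6 mm.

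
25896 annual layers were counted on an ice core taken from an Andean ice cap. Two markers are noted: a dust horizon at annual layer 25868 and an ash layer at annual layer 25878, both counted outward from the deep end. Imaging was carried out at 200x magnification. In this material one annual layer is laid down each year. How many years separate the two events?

10 years

Separation: 25878 − 25868 = 10 annual layers.
One annual layer per year makes the interval 10 years.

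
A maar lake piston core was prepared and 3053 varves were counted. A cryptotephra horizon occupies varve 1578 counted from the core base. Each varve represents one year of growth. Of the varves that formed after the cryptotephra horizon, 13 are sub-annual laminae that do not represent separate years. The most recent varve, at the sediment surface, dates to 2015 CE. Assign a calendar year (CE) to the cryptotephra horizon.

553 CE

Between varve 1578 and the sediment surface there are 3053 − 1578 = 1475 varves.
Excluding 13 false varves: 1475 − 13 = 1462.
The varve at the sediment surface is 2015 CE, so the cryptotephra horizon dates to 2015 − 1462 = 553 CE.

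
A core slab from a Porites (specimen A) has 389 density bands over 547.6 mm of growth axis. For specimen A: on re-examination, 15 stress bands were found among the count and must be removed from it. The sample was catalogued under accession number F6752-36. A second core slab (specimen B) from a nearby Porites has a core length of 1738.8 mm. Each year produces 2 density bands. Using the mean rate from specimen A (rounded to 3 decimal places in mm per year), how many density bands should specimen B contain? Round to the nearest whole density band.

1188 density bands

Specimen A: correcting the raw count gives 389 − 15 = 374 true density bands.
Specimen A: 374 density bands at 2 per year is 374 / 2 = 187 years.
A: Extension rate ≈ 547.6 / 187 = 2.928 mm/yr.
Specimen B: 1738.8 mm / 2.928 mm per year = 593.85 years; at 2 density bands per year that is 593.85 × 2 ≈ 1188 density bands.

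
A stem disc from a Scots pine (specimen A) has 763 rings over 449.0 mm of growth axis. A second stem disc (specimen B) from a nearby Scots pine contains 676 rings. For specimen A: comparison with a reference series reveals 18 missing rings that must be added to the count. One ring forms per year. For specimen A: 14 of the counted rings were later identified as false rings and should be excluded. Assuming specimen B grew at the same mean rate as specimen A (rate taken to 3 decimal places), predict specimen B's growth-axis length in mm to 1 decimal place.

395.5 mm

Specimen A: after corrections the count is 763 − 14 + 18 = 767 rings.
A: 449.0 mm over 767 years gives 449.0 / 767 ≈ 0.585 mm per year.
Length of B = 0.585 × 676 = 395.5 mm.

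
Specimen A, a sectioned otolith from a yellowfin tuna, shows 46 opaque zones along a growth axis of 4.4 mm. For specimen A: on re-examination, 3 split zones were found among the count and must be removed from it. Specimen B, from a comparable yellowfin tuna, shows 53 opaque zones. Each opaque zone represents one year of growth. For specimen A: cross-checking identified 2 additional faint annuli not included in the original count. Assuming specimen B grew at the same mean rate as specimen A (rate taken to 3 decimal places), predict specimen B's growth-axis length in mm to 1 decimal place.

5.2 mm

Specimen A: true opaque zone count = 46 − 3 + 2 = 45.
A: Extension rate ≈ 4.4 / 45 = 0.098 mm per year.
B's length ≈ 0.098 × 53 = 5.2 mm.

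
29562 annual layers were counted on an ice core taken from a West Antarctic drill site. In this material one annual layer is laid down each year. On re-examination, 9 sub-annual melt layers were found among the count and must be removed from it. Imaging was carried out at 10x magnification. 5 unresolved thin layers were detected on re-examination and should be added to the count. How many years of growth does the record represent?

Adjusted count: 29562 − 9 + 5 = 29558 annual layers.
One annual layer per year makes the duration 29558 years.

29558 years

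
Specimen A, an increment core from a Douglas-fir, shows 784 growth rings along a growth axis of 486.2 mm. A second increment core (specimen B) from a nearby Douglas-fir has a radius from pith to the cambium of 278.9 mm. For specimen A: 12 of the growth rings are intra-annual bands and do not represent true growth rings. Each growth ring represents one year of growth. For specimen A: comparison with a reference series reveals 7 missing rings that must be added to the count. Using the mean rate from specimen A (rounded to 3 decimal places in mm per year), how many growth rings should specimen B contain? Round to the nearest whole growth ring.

447 growth rings

Specimen A: true growth ring count = 784 − 12 + 7 = 779.
A: Extension rate ≈ 486.2 / 779 = 0.624 mm/year.
B spans 278.9 / 0.624 = 446.96 years ≈ 447 growth rings.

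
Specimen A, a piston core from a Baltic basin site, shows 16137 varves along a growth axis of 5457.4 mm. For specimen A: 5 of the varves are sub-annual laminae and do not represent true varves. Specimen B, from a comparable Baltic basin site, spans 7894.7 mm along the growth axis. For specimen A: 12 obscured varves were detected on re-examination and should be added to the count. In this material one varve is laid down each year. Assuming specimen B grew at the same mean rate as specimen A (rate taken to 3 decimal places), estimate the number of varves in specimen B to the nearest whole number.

23357 varves

Specimen A: correcting the raw count gives 16137 − 5 + 12 = 16144 true varves.
A: Mean rate = 5457.4 mm / 16144 years ≈ 0.338 mm/yr.
For B, 7894.7 / 0.338 = 23357.10 years ≈ 23357 varves.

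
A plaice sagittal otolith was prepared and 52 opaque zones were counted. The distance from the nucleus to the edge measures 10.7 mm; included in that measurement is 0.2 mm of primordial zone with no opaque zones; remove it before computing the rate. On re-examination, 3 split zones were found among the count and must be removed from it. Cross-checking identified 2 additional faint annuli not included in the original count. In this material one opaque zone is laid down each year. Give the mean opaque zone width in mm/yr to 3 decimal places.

Correcting the raw count gives 52 − 3 + 2 = 51 true opaque zones.
The growth record spans 10.7 − 0.2 = 10.5 mm.
10.5 mm over 51 years gives 10.5 / 51 ≈ 0.206 mm/yr.

0.206 mm/yr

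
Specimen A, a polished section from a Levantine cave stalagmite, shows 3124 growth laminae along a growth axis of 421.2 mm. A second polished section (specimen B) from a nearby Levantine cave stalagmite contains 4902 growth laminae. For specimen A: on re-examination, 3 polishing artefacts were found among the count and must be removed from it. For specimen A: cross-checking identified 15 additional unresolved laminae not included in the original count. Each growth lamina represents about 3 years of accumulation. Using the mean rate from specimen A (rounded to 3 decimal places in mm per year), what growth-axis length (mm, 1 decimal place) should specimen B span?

661.8 mm

Specimen A: true growth lamina count = 3124 − 3 + 15 = 3136.
Specimen A: multiplying by 3 years per growth lamina: 3136 × 3 = 9408 years.
A: 421.2 mm over 9408 years gives 421.2 / 9408 ≈ 0.045 mm/year.
Specimen B: at 3 years per growth lamina, 4902 × 3 = 14706 years. Length of B = 0.045 × 14706 = 661.8 mm.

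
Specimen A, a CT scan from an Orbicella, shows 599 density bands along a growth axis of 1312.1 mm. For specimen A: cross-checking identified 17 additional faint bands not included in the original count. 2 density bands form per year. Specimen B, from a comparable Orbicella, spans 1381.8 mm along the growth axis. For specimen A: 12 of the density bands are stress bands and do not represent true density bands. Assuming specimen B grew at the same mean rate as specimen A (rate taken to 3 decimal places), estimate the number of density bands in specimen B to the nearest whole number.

Specimen A: after corrections the count is 599 − 12 + 17 = 604 density bands.
Specimen A: 604 density bands at 2 per year is 604 / 2 = 302 years.
A: Extension rate ≈ 1312.1 / 302 = 4.345 mm/yr.
For B, 1381.8 / 4.345 = 318.02 years; at 2 density bands per year that is 318.02 × 2 ≈ 636 density bands.

636 density bands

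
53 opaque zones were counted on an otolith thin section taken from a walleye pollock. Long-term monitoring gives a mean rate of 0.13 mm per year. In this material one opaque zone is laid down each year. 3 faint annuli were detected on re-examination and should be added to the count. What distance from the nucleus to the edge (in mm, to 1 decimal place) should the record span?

True opaque zone count = 53 + 3 = 56.
56 years at 0.13 mm/year gives 0.13 × 56 = 7.3 mm.

7.3 mm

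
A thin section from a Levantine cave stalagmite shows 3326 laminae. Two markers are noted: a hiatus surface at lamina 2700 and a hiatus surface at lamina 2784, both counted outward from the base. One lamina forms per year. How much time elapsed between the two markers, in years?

2784 − 2700 = 84 laminae lie between the two events.
That is 84 years at one lamina per year.

84 yr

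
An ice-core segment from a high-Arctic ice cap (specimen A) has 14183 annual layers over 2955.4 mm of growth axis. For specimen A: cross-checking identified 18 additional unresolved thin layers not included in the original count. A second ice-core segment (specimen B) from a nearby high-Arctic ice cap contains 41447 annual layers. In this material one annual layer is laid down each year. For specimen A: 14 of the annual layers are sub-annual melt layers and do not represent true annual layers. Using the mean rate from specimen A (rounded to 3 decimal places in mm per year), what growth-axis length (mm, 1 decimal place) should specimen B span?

Specimen A: adjusted count: 14183 − 14 + 18 = 14187 annual layers.
A: Extension rate ≈ 2955.4 / 14187 = 0.208 mm/year.
For B, 0.208 mm/year × 41447 years = 8621.0 mm.

8621.0 mm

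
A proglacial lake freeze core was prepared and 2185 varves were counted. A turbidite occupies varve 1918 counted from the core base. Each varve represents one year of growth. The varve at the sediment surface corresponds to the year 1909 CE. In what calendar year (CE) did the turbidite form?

1642 CE

Between varve 1918 and the sediment surface there are 2185 − 1918 = 267 varves.
1909 − 267 = 1642 CE.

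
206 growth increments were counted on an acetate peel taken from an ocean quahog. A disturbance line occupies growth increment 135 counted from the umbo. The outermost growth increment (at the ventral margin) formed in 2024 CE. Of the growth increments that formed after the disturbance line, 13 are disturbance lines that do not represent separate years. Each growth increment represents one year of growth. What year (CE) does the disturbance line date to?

1966 CE

The disturbance line sits at growth increment 135 from the umbo, so 206 − 135 = 71 growth increments formed after it.
71 − 13 false = 58 true growth increments after the disturbance line.
The growth increment at the ventral margin is 2024 CE, so the disturbance line dates to 2024 − 58 = 1966 CE.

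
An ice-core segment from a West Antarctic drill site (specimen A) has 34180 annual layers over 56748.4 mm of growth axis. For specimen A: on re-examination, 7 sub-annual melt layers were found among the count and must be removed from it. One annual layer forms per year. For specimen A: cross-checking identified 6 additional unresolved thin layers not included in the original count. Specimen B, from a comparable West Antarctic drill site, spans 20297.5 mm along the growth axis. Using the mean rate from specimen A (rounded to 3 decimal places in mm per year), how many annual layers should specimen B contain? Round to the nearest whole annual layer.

12227 annual layers

Specimen A: true annual layer count = 34180 − 7 + 6 = 34179.
A: Extension rate ≈ 56748.4 / 34179 = 1.660 mm per year.
For B, 20297.5 / 1.660 = 12227.41 years ≈ 12227 annual layers.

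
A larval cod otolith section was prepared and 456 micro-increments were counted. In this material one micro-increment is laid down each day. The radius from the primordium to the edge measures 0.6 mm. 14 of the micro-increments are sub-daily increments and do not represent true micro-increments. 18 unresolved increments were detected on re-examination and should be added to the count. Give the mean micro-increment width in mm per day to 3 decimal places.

After corrections the count is 456 − 14 + 18 = 460 micro-increments.
0.6 mm over 460 days gives 0.6 / 460 ≈ 0.001 mm per day.

0.001 mm per day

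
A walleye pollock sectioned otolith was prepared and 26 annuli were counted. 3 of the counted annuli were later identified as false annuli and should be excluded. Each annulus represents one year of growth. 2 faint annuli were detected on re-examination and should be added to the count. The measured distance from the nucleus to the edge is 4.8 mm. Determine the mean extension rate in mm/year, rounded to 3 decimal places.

Adjusted count: 26 − 3 + 2 = 25 annuli.
Mean rate = 4.8 mm / 25 years ≈ 0.192 mm/year.

0.192 mm/year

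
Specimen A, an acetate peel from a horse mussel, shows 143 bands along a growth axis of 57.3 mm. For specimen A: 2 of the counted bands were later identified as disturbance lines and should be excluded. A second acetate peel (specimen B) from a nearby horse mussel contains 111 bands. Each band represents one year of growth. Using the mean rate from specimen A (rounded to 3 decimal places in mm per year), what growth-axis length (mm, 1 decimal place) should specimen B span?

45.1 mm

Specimen A: true band count = 143 − 2 = 141.
A: 57.3 mm over 141 years gives 57.3 / 141 ≈ 0.406 mm/year.
B's length ≈ 0.406 × 111 = 45.1 mm.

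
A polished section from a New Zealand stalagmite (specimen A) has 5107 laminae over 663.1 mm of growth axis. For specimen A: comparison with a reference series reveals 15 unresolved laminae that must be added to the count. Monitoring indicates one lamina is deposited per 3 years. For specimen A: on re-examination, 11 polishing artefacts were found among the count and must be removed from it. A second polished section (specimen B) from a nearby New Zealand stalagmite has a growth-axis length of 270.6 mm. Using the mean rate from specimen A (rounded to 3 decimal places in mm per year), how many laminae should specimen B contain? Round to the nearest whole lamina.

2098 laminae

Specimen A: true lamina count = 5107 − 11 + 15 = 5111.
Specimen A: 5111 laminae at 3 years each span 5111 × 3 = 15333 years.
A: Extension rate ≈ 663.1 / 15333 = 0.043 mm per year.
Specimen B: 270.6 mm / 0.043 mm per year = 6293.02 years; at 3 years per lamina that is 6293.02 / 3 ≈ 2098 laminae.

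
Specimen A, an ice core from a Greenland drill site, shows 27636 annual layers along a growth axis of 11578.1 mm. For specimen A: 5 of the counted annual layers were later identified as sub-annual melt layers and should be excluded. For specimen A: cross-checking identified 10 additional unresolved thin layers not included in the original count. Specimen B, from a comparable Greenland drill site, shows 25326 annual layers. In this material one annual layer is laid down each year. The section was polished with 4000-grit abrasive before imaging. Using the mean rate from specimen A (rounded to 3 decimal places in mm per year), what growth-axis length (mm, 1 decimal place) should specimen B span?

10611.6 mm

Specimen A: adjusted count: 27636 − 5 + 10 = 27641 annual layers.
A: Mean rate = 11578.1 mm / 27641 years ≈ 0.419 mm/year.
B's length ≈ 0.419 × 25326 = 10611.6 mm.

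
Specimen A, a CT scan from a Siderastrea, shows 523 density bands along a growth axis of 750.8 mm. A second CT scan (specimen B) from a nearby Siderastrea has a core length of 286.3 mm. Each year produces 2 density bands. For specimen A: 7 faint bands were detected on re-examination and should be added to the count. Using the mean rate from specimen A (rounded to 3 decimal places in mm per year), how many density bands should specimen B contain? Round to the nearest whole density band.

Specimen A: correcting the raw count gives 523 + 7 = 530 true density bands.
Specimen A: with 2 density bands per year, 530 / 2 = 265 years.
A: 750.8 mm over 265 years gives 750.8 / 265 ≈ 2.833 mm/year.
Specimen B: 286.3 mm / 2.833 mm per year = 101.06 years; at 2 density bands per year that is 101.06 × 2 ≈ 202 density bands.

202 density bands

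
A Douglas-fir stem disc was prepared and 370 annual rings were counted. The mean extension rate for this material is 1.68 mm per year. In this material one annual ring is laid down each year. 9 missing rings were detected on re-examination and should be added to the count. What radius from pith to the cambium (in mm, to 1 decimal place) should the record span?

636.7 mm

After corrections the count is 370 + 9 = 379 annual rings.
Length ≈ 1.68 × 379 = 636.7 mm.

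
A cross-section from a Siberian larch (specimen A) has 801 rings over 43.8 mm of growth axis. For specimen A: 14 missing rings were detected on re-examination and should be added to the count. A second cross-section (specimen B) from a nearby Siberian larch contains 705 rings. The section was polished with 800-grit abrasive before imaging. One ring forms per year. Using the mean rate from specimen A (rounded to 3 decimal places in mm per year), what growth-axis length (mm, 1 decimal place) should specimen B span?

38.1 mm

Specimen A: true ring count = 801 + 14 = 815.
A: Mean rate = 43.8 mm / 815 years ≈ 0.054 mm per year.
Length of B = 0.054 × 705 = 38.1 mm.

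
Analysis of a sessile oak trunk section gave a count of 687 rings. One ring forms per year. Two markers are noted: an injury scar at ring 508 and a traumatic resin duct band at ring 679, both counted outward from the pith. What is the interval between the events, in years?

Separation: 679 − 508 = 171 rings.
At one ring per year, 171 years elapsed between them.

171 years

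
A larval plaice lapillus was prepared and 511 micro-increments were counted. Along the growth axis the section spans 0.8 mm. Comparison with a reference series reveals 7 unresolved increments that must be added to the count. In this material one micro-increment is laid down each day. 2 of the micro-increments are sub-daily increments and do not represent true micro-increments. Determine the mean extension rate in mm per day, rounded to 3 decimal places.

After corrections the count is 511 − 2 + 7 = 516 micro-increments.
Extension rate ≈ 0.8 / 516 = 0.002 mm per day.

0.002 mm per day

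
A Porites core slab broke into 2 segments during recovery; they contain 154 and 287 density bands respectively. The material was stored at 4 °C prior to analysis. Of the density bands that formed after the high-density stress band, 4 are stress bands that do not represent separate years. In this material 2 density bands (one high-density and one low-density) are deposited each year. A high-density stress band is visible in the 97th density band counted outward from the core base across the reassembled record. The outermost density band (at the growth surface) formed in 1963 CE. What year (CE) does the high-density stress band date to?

1793 CE

Total density bands = 154 + 287 = 441.
441 − 97 = 344 density bands lie beyond the high-density stress band toward the growth surface.
Removing the 4 false density bands leaves 344 − 4 = 340 true density bands beyond the high-density stress band.
With 2 density bands per year, 340 / 2 = 170 years.
1963 − 170 = 1793 CE.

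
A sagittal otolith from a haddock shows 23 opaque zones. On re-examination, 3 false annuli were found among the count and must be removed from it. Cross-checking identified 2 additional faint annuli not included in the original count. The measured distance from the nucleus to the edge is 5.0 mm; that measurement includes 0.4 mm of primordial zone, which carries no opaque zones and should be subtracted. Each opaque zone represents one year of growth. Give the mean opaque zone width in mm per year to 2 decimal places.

0.21 mm per year

True opaque zone count = 23 − 3 + 2 = 22.
The growth record spans 5.0 − 0.4 = 4.6 mm.
Mean rate = 4.6 mm / 22 years ≈ 0.21 mm per year.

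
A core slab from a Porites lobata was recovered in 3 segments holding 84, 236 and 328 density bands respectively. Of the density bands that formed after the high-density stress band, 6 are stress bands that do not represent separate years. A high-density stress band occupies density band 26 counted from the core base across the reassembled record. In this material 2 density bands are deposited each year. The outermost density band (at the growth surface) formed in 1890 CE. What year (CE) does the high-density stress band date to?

Total density bands = 84 + 236 + 328 = 648.
The high-density stress band sits at density band 26 from the core base, so 648 − 26 = 622 density bands formed after it.
622 − 6 false = 616 true density bands after the high-density stress band.
With 2 density bands per year, 616 / 2 = 308 years.
1890 − 308 = 1582 CE.

1582 CE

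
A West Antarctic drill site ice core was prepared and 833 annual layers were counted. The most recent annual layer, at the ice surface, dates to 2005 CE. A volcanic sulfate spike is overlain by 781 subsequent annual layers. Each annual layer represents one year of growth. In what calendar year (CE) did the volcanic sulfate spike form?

1224 CE

781 annual layers post-date the volcanic sulfate spike.
2005 − 781 = 1224 CE.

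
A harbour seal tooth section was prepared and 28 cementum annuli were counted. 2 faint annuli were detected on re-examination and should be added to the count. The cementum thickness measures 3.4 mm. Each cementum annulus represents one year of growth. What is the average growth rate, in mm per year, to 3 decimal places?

0.113 mm per year

Correcting the raw count gives 28 + 2 = 30 true cementum annuli.
3.4 mm over 30 years gives 3.4 / 30 ≈ 0.113 mm per year.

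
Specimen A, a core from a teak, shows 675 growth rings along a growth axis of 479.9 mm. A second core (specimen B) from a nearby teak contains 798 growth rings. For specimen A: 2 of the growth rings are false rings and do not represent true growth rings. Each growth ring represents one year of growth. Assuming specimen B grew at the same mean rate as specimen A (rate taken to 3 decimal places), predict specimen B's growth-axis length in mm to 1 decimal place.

569.0 mm

Specimen A: adjusted count: 675 − 2 = 673 growth rings.
A: 479.9 mm over 673 years gives 479.9 / 673 ≈ 0.713 mm/year.
Length of B = 0.713 × 798 = 569.0 mm.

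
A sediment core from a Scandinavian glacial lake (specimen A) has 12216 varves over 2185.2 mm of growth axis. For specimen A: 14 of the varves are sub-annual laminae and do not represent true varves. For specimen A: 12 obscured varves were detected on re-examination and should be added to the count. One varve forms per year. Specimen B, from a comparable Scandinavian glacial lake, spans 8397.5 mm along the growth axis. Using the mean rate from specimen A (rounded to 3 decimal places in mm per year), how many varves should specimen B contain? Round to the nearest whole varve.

Specimen A: correcting the raw count gives 12216 − 14 + 12 = 12214 true varves.
A: Mean rate = 2185.2 mm / 12214 years ≈ 0.179 mm/yr.
B spans 8397.5 / 0.179 = 46913.41 years ≈ 46913 varves.

46913 varves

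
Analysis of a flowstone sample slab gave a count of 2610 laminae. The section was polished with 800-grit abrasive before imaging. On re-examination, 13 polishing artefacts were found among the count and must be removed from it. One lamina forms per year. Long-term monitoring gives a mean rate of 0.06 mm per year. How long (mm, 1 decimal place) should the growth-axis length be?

After corrections the count is 2610 − 13 = 2597 laminae.
Length ≈ 0.06 × 2597 = 155.8 mm.

155.8 mm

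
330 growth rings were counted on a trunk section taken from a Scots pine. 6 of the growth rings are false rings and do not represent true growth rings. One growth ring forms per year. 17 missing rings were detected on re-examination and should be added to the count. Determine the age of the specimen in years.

341 yr

After corrections the count is 330 − 6 + 17 = 341 growth rings.
One growth ring per year makes the duration 341 years.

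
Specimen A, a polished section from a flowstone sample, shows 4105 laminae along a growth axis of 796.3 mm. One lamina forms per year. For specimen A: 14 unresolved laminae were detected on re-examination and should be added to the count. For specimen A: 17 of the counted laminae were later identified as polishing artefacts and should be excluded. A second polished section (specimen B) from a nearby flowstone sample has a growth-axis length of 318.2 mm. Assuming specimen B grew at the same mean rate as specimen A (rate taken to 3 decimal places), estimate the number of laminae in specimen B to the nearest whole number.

1640 laminae

Specimen A: true lamina count = 4105 − 17 + 14 = 4102.
A: 796.3 mm over 4102 years gives 796.3 / 4102 ≈ 0.194 mm/year.
Specimen B: 318.2 mm / 0.194 mm per year = 1640.21 years ≈ 1640 laminae.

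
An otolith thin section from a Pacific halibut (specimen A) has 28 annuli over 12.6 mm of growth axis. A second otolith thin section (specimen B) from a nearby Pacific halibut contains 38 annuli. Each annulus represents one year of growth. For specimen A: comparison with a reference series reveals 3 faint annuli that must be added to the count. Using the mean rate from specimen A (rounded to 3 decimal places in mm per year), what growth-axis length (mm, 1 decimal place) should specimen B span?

15.4 mm

Specimen A: correcting the raw count gives 28 + 3 = 31 true annuli.
A: Mean rate = 12.6 mm / 31 years ≈ 0.406 mm per year.
Length of B = 0.406 × 38 = 15.4 mm.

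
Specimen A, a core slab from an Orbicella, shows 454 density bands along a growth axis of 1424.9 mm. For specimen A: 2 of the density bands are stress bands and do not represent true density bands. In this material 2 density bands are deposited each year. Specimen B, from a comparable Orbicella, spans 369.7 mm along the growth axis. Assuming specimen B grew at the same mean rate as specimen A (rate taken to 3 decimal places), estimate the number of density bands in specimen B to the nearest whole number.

Specimen A: after corrections the count is 454 − 2 = 452 density bands.
Specimen A: with 2 density bands per year, 452 / 2 = 226 years.
A: 1424.9 mm over 226 years gives 1424.9 / 226 ≈ 6.305 mm/year.
For B, 369.7 / 6.305 = 58.64 years; at 2 density bands per year that is 58.64 × 2 ≈ 117 density bands.

117 density bands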